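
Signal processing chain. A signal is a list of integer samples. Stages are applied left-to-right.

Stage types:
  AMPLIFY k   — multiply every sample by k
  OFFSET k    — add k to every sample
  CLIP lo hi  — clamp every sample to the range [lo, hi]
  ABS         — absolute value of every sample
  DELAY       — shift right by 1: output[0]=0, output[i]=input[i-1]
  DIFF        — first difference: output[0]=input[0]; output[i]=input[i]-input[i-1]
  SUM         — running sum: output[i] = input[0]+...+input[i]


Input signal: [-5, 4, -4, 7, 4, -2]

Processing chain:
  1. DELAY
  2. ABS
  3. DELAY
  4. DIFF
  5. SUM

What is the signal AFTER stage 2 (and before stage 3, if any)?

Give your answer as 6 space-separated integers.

Answer: 0 5 4 4 7 4

Derivation:
Input: [-5, 4, -4, 7, 4, -2]
Stage 1 (DELAY): [0, -5, 4, -4, 7, 4] = [0, -5, 4, -4, 7, 4] -> [0, -5, 4, -4, 7, 4]
Stage 2 (ABS): |0|=0, |-5|=5, |4|=4, |-4|=4, |7|=7, |4|=4 -> [0, 5, 4, 4, 7, 4]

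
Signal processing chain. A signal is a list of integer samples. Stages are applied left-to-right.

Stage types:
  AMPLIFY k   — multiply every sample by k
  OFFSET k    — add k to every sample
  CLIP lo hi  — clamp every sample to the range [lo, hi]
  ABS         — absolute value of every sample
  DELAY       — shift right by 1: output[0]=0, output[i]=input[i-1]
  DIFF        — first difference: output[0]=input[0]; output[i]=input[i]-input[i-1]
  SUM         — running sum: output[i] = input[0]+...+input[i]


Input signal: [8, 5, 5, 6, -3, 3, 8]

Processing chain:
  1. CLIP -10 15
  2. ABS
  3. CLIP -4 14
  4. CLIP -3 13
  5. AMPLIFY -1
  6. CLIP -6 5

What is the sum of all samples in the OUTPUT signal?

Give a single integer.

Answer: -34

Derivation:
Input: [8, 5, 5, 6, -3, 3, 8]
Stage 1 (CLIP -10 15): clip(8,-10,15)=8, clip(5,-10,15)=5, clip(5,-10,15)=5, clip(6,-10,15)=6, clip(-3,-10,15)=-3, clip(3,-10,15)=3, clip(8,-10,15)=8 -> [8, 5, 5, 6, -3, 3, 8]
Stage 2 (ABS): |8|=8, |5|=5, |5|=5, |6|=6, |-3|=3, |3|=3, |8|=8 -> [8, 5, 5, 6, 3, 3, 8]
Stage 3 (CLIP -4 14): clip(8,-4,14)=8, clip(5,-4,14)=5, clip(5,-4,14)=5, clip(6,-4,14)=6, clip(3,-4,14)=3, clip(3,-4,14)=3, clip(8,-4,14)=8 -> [8, 5, 5, 6, 3, 3, 8]
Stage 4 (CLIP -3 13): clip(8,-3,13)=8, clip(5,-3,13)=5, clip(5,-3,13)=5, clip(6,-3,13)=6, clip(3,-3,13)=3, clip(3,-3,13)=3, clip(8,-3,13)=8 -> [8, 5, 5, 6, 3, 3, 8]
Stage 5 (AMPLIFY -1): 8*-1=-8, 5*-1=-5, 5*-1=-5, 6*-1=-6, 3*-1=-3, 3*-1=-3, 8*-1=-8 -> [-8, -5, -5, -6, -3, -3, -8]
Stage 6 (CLIP -6 5): clip(-8,-6,5)=-6, clip(-5,-6,5)=-5, clip(-5,-6,5)=-5, clip(-6,-6,5)=-6, clip(-3,-6,5)=-3, clip(-3,-6,5)=-3, clip(-8,-6,5)=-6 -> [-6, -5, -5, -6, -3, -3, -6]
Output sum: -34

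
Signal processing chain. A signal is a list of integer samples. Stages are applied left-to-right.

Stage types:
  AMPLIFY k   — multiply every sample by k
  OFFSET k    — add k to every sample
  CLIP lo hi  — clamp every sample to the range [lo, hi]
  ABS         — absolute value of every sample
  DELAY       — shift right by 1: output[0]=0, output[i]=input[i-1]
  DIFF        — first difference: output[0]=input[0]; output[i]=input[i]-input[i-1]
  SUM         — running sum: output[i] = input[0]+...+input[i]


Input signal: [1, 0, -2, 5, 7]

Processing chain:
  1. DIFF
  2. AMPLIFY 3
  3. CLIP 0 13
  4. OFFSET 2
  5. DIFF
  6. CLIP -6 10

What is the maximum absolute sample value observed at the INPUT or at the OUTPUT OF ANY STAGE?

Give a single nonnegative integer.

Answer: 21

Derivation:
Input: [1, 0, -2, 5, 7] (max |s|=7)
Stage 1 (DIFF): s[0]=1, 0-1=-1, -2-0=-2, 5--2=7, 7-5=2 -> [1, -1, -2, 7, 2] (max |s|=7)
Stage 2 (AMPLIFY 3): 1*3=3, -1*3=-3, -2*3=-6, 7*3=21, 2*3=6 -> [3, -3, -6, 21, 6] (max |s|=21)
Stage 3 (CLIP 0 13): clip(3,0,13)=3, clip(-3,0,13)=0, clip(-6,0,13)=0, clip(21,0,13)=13, clip(6,0,13)=6 -> [3, 0, 0, 13, 6] (max |s|=13)
Stage 4 (OFFSET 2): 3+2=5, 0+2=2, 0+2=2, 13+2=15, 6+2=8 -> [5, 2, 2, 15, 8] (max |s|=15)
Stage 5 (DIFF): s[0]=5, 2-5=-3, 2-2=0, 15-2=13, 8-15=-7 -> [5, -3, 0, 13, -7] (max |s|=13)
Stage 6 (CLIP -6 10): clip(5,-6,10)=5, clip(-3,-6,10)=-3, clip(0,-6,10)=0, clip(13,-6,10)=10, clip(-7,-6,10)=-6 -> [5, -3, 0, 10, -6] (max |s|=10)
Overall max amplitude: 21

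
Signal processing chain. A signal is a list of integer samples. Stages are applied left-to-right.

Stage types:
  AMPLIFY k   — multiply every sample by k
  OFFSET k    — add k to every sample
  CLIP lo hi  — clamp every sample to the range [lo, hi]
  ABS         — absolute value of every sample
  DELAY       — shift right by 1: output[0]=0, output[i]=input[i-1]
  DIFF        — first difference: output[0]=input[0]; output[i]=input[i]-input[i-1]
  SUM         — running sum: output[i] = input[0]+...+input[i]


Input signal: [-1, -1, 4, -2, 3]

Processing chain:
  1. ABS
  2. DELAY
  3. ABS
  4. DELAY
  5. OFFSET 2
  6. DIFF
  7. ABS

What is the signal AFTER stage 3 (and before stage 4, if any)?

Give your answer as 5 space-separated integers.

Input: [-1, -1, 4, -2, 3]
Stage 1 (ABS): |-1|=1, |-1|=1, |4|=4, |-2|=2, |3|=3 -> [1, 1, 4, 2, 3]
Stage 2 (DELAY): [0, 1, 1, 4, 2] = [0, 1, 1, 4, 2] -> [0, 1, 1, 4, 2]
Stage 3 (ABS): |0|=0, |1|=1, |1|=1, |4|=4, |2|=2 -> [0, 1, 1, 4, 2]

Answer: 0 1 1 4 2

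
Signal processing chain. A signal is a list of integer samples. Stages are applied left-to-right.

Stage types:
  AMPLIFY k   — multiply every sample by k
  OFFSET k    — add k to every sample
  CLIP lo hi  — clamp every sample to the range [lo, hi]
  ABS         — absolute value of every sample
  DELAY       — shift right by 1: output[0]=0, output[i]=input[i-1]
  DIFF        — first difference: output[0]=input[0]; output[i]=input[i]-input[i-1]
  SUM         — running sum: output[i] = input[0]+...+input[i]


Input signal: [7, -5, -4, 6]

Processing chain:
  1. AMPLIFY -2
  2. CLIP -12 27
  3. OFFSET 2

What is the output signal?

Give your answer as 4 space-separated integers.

Input: [7, -5, -4, 6]
Stage 1 (AMPLIFY -2): 7*-2=-14, -5*-2=10, -4*-2=8, 6*-2=-12 -> [-14, 10, 8, -12]
Stage 2 (CLIP -12 27): clip(-14,-12,27)=-12, clip(10,-12,27)=10, clip(8,-12,27)=8, clip(-12,-12,27)=-12 -> [-12, 10, 8, -12]
Stage 3 (OFFSET 2): -12+2=-10, 10+2=12, 8+2=10, -12+2=-10 -> [-10, 12, 10, -10]

Answer: -10 12 10 -10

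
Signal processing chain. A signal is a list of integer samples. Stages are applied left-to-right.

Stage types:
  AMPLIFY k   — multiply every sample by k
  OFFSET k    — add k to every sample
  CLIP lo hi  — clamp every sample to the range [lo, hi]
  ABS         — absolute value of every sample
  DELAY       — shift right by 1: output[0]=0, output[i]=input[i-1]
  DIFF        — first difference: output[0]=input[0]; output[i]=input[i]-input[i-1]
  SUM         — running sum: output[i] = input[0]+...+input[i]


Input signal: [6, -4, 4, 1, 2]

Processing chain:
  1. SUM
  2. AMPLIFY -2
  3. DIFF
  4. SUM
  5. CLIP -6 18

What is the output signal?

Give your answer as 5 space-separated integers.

Answer: -6 -4 -6 -6 -6

Derivation:
Input: [6, -4, 4, 1, 2]
Stage 1 (SUM): sum[0..0]=6, sum[0..1]=2, sum[0..2]=6, sum[0..3]=7, sum[0..4]=9 -> [6, 2, 6, 7, 9]
Stage 2 (AMPLIFY -2): 6*-2=-12, 2*-2=-4, 6*-2=-12, 7*-2=-14, 9*-2=-18 -> [-12, -4, -12, -14, -18]
Stage 3 (DIFF): s[0]=-12, -4--12=8, -12--4=-8, -14--12=-2, -18--14=-4 -> [-12, 8, -8, -2, -4]
Stage 4 (SUM): sum[0..0]=-12, sum[0..1]=-4, sum[0..2]=-12, sum[0..3]=-14, sum[0..4]=-18 -> [-12, -4, -12, -14, -18]
Stage 5 (CLIP -6 18): clip(-12,-6,18)=-6, clip(-4,-6,18)=-4, clip(-12,-6,18)=-6, clip(-14,-6,18)=-6, clip(-18,-6,18)=-6 -> [-6, -4, -6, -6, -6]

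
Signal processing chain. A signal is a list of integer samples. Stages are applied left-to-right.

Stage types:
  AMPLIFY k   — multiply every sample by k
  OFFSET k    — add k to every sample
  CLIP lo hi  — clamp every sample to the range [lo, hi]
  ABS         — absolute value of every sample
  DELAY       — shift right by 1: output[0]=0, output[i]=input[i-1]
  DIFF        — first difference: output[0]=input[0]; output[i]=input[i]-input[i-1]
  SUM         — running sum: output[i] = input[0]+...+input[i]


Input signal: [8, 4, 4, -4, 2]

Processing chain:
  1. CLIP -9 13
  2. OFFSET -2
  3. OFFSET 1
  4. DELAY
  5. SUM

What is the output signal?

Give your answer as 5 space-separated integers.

Answer: 0 7 10 13 8

Derivation:
Input: [8, 4, 4, -4, 2]
Stage 1 (CLIP -9 13): clip(8,-9,13)=8, clip(4,-9,13)=4, clip(4,-9,13)=4, clip(-4,-9,13)=-4, clip(2,-9,13)=2 -> [8, 4, 4, -4, 2]
Stage 2 (OFFSET -2): 8+-2=6, 4+-2=2, 4+-2=2, -4+-2=-6, 2+-2=0 -> [6, 2, 2, -6, 0]
Stage 3 (OFFSET 1): 6+1=7, 2+1=3, 2+1=3, -6+1=-5, 0+1=1 -> [7, 3, 3, -5, 1]
Stage 4 (DELAY): [0, 7, 3, 3, -5] = [0, 7, 3, 3, -5] -> [0, 7, 3, 3, -5]
Stage 5 (SUM): sum[0..0]=0, sum[0..1]=7, sum[0..2]=10, sum[0..3]=13, sum[0..4]=8 -> [0, 7, 10, 13, 8]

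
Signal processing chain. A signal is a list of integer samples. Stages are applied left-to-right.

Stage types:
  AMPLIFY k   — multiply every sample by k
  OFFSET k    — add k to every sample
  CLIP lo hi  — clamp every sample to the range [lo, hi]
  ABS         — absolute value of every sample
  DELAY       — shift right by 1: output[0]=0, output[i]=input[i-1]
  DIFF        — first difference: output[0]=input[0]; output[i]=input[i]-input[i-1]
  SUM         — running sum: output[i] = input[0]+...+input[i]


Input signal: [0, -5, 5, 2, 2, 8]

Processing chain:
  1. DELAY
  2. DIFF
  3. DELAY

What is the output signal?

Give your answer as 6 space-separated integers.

Answer: 0 0 0 -5 10 -3

Derivation:
Input: [0, -5, 5, 2, 2, 8]
Stage 1 (DELAY): [0, 0, -5, 5, 2, 2] = [0, 0, -5, 5, 2, 2] -> [0, 0, -5, 5, 2, 2]
Stage 2 (DIFF): s[0]=0, 0-0=0, -5-0=-5, 5--5=10, 2-5=-3, 2-2=0 -> [0, 0, -5, 10, -3, 0]
Stage 3 (DELAY): [0, 0, 0, -5, 10, -3] = [0, 0, 0, -5, 10, -3] -> [0, 0, 0, -5, 10, -3]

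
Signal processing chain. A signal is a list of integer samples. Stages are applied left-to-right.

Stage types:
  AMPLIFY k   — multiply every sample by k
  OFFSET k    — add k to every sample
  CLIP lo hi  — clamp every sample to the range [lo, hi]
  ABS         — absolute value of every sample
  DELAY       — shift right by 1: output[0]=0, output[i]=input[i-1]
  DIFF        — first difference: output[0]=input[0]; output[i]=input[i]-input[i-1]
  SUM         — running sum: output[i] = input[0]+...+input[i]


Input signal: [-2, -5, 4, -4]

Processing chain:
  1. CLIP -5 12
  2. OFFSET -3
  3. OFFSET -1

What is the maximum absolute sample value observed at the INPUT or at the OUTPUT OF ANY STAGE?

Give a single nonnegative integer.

Answer: 9

Derivation:
Input: [-2, -5, 4, -4] (max |s|=5)
Stage 1 (CLIP -5 12): clip(-2,-5,12)=-2, clip(-5,-5,12)=-5, clip(4,-5,12)=4, clip(-4,-5,12)=-4 -> [-2, -5, 4, -4] (max |s|=5)
Stage 2 (OFFSET -3): -2+-3=-5, -5+-3=-8, 4+-3=1, -4+-3=-7 -> [-5, -8, 1, -7] (max |s|=8)
Stage 3 (OFFSET -1): -5+-1=-6, -8+-1=-9, 1+-1=0, -7+-1=-8 -> [-6, -9, 0, -8] (max |s|=9)
Overall max amplitude: 9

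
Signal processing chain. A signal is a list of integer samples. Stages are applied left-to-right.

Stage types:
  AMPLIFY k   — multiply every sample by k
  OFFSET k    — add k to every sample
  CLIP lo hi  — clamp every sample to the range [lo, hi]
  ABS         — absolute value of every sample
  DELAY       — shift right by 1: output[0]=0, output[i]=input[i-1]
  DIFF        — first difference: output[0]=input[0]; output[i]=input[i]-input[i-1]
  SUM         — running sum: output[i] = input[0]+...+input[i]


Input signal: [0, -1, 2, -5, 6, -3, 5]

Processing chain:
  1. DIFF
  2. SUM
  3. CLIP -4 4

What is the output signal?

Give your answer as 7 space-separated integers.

Answer: 0 -1 2 -4 4 -3 4

Derivation:
Input: [0, -1, 2, -5, 6, -3, 5]
Stage 1 (DIFF): s[0]=0, -1-0=-1, 2--1=3, -5-2=-7, 6--5=11, -3-6=-9, 5--3=8 -> [0, -1, 3, -7, 11, -9, 8]
Stage 2 (SUM): sum[0..0]=0, sum[0..1]=-1, sum[0..2]=2, sum[0..3]=-5, sum[0..4]=6, sum[0..5]=-3, sum[0..6]=5 -> [0, -1, 2, -5, 6, -3, 5]
Stage 3 (CLIP -4 4): clip(0,-4,4)=0, clip(-1,-4,4)=-1, clip(2,-4,4)=2, clip(-5,-4,4)=-4, clip(6,-4,4)=4, clip(-3,-4,4)=-3, clip(5,-4,4)=4 -> [0, -1, 2, -4, 4, -3, 4]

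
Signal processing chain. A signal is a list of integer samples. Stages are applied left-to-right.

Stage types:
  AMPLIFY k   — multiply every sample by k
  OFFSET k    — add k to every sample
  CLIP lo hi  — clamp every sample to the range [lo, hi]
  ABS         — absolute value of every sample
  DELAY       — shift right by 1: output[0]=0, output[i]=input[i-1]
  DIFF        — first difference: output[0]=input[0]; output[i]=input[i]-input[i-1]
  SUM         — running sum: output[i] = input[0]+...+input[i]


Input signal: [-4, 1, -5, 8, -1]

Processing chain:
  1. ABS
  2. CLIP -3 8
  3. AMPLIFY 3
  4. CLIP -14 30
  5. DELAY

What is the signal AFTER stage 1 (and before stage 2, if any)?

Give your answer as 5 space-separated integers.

Input: [-4, 1, -5, 8, -1]
Stage 1 (ABS): |-4|=4, |1|=1, |-5|=5, |8|=8, |-1|=1 -> [4, 1, 5, 8, 1]

Answer: 4 1 5 8 1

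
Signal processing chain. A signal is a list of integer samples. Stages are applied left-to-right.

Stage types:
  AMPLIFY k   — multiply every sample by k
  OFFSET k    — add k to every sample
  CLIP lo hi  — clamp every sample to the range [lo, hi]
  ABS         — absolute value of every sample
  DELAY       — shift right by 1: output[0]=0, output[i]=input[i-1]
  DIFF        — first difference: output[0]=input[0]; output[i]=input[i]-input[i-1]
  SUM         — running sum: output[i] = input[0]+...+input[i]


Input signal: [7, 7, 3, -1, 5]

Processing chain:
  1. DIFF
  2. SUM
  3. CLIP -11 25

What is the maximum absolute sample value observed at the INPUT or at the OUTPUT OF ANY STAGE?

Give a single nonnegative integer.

Answer: 7

Derivation:
Input: [7, 7, 3, -1, 5] (max |s|=7)
Stage 1 (DIFF): s[0]=7, 7-7=0, 3-7=-4, -1-3=-4, 5--1=6 -> [7, 0, -4, -4, 6] (max |s|=7)
Stage 2 (SUM): sum[0..0]=7, sum[0..1]=7, sum[0..2]=3, sum[0..3]=-1, sum[0..4]=5 -> [7, 7, 3, -1, 5] (max |s|=7)
Stage 3 (CLIP -11 25): clip(7,-11,25)=7, clip(7,-11,25)=7, clip(3,-11,25)=3, clip(-1,-11,25)=-1, clip(5,-11,25)=5 -> [7, 7, 3, -1, 5] (max |s|=7)
Overall max amplitude: 7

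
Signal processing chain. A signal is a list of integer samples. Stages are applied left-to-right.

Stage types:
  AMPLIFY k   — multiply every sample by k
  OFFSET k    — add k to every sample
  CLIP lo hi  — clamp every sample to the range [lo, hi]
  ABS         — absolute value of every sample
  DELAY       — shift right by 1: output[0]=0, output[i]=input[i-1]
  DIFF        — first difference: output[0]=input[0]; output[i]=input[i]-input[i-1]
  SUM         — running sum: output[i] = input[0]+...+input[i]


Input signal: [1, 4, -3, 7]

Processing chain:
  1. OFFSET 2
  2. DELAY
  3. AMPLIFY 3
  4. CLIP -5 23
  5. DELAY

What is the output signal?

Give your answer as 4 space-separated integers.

Input: [1, 4, -3, 7]
Stage 1 (OFFSET 2): 1+2=3, 4+2=6, -3+2=-1, 7+2=9 -> [3, 6, -1, 9]
Stage 2 (DELAY): [0, 3, 6, -1] = [0, 3, 6, -1] -> [0, 3, 6, -1]
Stage 3 (AMPLIFY 3): 0*3=0, 3*3=9, 6*3=18, -1*3=-3 -> [0, 9, 18, -3]
Stage 4 (CLIP -5 23): clip(0,-5,23)=0, clip(9,-5,23)=9, clip(18,-5,23)=18, clip(-3,-5,23)=-3 -> [0, 9, 18, -3]
Stage 5 (DELAY): [0, 0, 9, 18] = [0, 0, 9, 18] -> [0, 0, 9, 18]

Answer: 0 0 9 18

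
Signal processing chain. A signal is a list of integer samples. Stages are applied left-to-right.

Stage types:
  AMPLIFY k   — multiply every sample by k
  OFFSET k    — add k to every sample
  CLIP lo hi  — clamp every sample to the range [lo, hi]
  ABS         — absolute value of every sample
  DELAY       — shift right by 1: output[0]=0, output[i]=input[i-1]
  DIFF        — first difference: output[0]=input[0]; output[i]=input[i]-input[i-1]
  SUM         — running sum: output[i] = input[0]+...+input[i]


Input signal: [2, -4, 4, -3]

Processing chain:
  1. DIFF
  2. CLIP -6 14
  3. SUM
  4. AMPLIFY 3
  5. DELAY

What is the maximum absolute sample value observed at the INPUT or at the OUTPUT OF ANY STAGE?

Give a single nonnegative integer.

Answer: 12

Derivation:
Input: [2, -4, 4, -3] (max |s|=4)
Stage 1 (DIFF): s[0]=2, -4-2=-6, 4--4=8, -3-4=-7 -> [2, -6, 8, -7] (max |s|=8)
Stage 2 (CLIP -6 14): clip(2,-6,14)=2, clip(-6,-6,14)=-6, clip(8,-6,14)=8, clip(-7,-6,14)=-6 -> [2, -6, 8, -6] (max |s|=8)
Stage 3 (SUM): sum[0..0]=2, sum[0..1]=-4, sum[0..2]=4, sum[0..3]=-2 -> [2, -4, 4, -2] (max |s|=4)
Stage 4 (AMPLIFY 3): 2*3=6, -4*3=-12, 4*3=12, -2*3=-6 -> [6, -12, 12, -6] (max |s|=12)
Stage 5 (DELAY): [0, 6, -12, 12] = [0, 6, -12, 12] -> [0, 6, -12, 12] (max |s|=12)
Overall max amplitude: 12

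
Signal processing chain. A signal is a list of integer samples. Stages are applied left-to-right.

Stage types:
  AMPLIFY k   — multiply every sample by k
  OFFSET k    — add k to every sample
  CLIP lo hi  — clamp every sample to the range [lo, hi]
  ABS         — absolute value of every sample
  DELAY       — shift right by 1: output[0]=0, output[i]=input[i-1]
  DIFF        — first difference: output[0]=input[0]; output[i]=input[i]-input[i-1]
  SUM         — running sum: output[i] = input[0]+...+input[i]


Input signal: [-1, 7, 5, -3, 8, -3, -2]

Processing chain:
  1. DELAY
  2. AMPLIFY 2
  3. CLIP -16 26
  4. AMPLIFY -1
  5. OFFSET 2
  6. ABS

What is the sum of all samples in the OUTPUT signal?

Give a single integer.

Answer: 56

Derivation:
Input: [-1, 7, 5, -3, 8, -3, -2]
Stage 1 (DELAY): [0, -1, 7, 5, -3, 8, -3] = [0, -1, 7, 5, -3, 8, -3] -> [0, -1, 7, 5, -3, 8, -3]
Stage 2 (AMPLIFY 2): 0*2=0, -1*2=-2, 7*2=14, 5*2=10, -3*2=-6, 8*2=16, -3*2=-6 -> [0, -2, 14, 10, -6, 16, -6]
Stage 3 (CLIP -16 26): clip(0,-16,26)=0, clip(-2,-16,26)=-2, clip(14,-16,26)=14, clip(10,-16,26)=10, clip(-6,-16,26)=-6, clip(16,-16,26)=16, clip(-6,-16,26)=-6 -> [0, -2, 14, 10, -6, 16, -6]
Stage 4 (AMPLIFY -1): 0*-1=0, -2*-1=2, 14*-1=-14, 10*-1=-10, -6*-1=6, 16*-1=-16, -6*-1=6 -> [0, 2, -14, -10, 6, -16, 6]
Stage 5 (OFFSET 2): 0+2=2, 2+2=4, -14+2=-12, -10+2=-8, 6+2=8, -16+2=-14, 6+2=8 -> [2, 4, -12, -8, 8, -14, 8]
Stage 6 (ABS): |2|=2, |4|=4, |-12|=12, |-8|=8, |8|=8, |-14|=14, |8|=8 -> [2, 4, 12, 8, 8, 14, 8]
Output sum: 56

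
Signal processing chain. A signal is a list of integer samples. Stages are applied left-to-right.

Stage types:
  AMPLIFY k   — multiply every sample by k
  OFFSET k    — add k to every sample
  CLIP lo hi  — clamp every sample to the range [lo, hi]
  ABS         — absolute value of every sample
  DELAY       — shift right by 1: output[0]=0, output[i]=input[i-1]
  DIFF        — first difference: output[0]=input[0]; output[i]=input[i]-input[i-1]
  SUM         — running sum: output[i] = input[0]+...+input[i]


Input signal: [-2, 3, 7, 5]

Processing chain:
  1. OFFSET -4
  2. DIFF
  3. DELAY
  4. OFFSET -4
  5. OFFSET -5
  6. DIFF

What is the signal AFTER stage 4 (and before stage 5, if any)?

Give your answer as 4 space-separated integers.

Input: [-2, 3, 7, 5]
Stage 1 (OFFSET -4): -2+-4=-6, 3+-4=-1, 7+-4=3, 5+-4=1 -> [-6, -1, 3, 1]
Stage 2 (DIFF): s[0]=-6, -1--6=5, 3--1=4, 1-3=-2 -> [-6, 5, 4, -2]
Stage 3 (DELAY): [0, -6, 5, 4] = [0, -6, 5, 4] -> [0, -6, 5, 4]
Stage 4 (OFFSET -4): 0+-4=-4, -6+-4=-10, 5+-4=1, 4+-4=0 -> [-4, -10, 1, 0]

Answer: -4 -10 1 0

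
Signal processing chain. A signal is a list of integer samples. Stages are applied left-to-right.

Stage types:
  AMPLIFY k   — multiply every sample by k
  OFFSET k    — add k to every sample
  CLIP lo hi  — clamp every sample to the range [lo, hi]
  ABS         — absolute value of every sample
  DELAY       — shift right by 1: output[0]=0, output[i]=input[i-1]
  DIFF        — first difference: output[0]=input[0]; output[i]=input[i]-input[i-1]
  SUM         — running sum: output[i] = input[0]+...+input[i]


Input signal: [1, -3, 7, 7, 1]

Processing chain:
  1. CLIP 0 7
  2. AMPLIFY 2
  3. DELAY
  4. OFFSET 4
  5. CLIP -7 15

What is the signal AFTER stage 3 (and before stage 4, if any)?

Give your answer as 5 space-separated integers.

Answer: 0 2 0 14 14

Derivation:
Input: [1, -3, 7, 7, 1]
Stage 1 (CLIP 0 7): clip(1,0,7)=1, clip(-3,0,7)=0, clip(7,0,7)=7, clip(7,0,7)=7, clip(1,0,7)=1 -> [1, 0, 7, 7, 1]
Stage 2 (AMPLIFY 2): 1*2=2, 0*2=0, 7*2=14, 7*2=14, 1*2=2 -> [2, 0, 14, 14, 2]
Stage 3 (DELAY): [0, 2, 0, 14, 14] = [0, 2, 0, 14, 14] -> [0, 2, 0, 14, 14]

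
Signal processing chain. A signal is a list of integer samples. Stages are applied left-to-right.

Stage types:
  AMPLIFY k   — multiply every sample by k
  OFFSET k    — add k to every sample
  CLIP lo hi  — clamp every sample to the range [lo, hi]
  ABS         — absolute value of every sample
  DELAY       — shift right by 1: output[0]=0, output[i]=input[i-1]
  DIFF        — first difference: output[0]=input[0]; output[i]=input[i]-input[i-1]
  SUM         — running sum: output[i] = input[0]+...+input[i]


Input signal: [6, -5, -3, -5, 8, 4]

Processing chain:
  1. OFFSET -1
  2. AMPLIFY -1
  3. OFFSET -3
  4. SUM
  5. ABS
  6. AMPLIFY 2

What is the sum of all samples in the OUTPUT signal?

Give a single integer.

Input: [6, -5, -3, -5, 8, 4]
Stage 1 (OFFSET -1): 6+-1=5, -5+-1=-6, -3+-1=-4, -5+-1=-6, 8+-1=7, 4+-1=3 -> [5, -6, -4, -6, 7, 3]
Stage 2 (AMPLIFY -1): 5*-1=-5, -6*-1=6, -4*-1=4, -6*-1=6, 7*-1=-7, 3*-1=-3 -> [-5, 6, 4, 6, -7, -3]
Stage 3 (OFFSET -3): -5+-3=-8, 6+-3=3, 4+-3=1, 6+-3=3, -7+-3=-10, -3+-3=-6 -> [-8, 3, 1, 3, -10, -6]
Stage 4 (SUM): sum[0..0]=-8, sum[0..1]=-5, sum[0..2]=-4, sum[0..3]=-1, sum[0..4]=-11, sum[0..5]=-17 -> [-8, -5, -4, -1, -11, -17]
Stage 5 (ABS): |-8|=8, |-5|=5, |-4|=4, |-1|=1, |-11|=11, |-17|=17 -> [8, 5, 4, 1, 11, 17]
Stage 6 (AMPLIFY 2): 8*2=16, 5*2=10, 4*2=8, 1*2=2, 11*2=22, 17*2=34 -> [16, 10, 8, 2, 22, 34]
Output sum: 92

Answer: 92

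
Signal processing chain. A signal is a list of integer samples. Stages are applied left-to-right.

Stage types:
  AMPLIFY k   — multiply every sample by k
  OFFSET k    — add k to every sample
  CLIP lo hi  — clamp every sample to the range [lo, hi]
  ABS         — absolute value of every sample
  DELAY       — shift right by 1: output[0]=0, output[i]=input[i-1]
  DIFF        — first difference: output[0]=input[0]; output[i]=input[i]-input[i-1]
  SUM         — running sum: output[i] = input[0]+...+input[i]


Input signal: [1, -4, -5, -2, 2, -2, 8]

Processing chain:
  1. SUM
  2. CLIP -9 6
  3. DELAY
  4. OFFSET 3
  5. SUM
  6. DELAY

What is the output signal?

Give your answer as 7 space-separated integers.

Answer: 0 3 7 7 2 -4 -9

Derivation:
Input: [1, -4, -5, -2, 2, -2, 8]
Stage 1 (SUM): sum[0..0]=1, sum[0..1]=-3, sum[0..2]=-8, sum[0..3]=-10, sum[0..4]=-8, sum[0..5]=-10, sum[0..6]=-2 -> [1, -3, -8, -10, -8, -10, -2]
Stage 2 (CLIP -9 6): clip(1,-9,6)=1, clip(-3,-9,6)=-3, clip(-8,-9,6)=-8, clip(-10,-9,6)=-9, clip(-8,-9,6)=-8, clip(-10,-9,6)=-9, clip(-2,-9,6)=-2 -> [1, -3, -8, -9, -8, -9, -2]
Stage 3 (DELAY): [0, 1, -3, -8, -9, -8, -9] = [0, 1, -3, -8, -9, -8, -9] -> [0, 1, -3, -8, -9, -8, -9]
Stage 4 (OFFSET 3): 0+3=3, 1+3=4, -3+3=0, -8+3=-5, -9+3=-6, -8+3=-5, -9+3=-6 -> [3, 4, 0, -5, -6, -5, -6]
Stage 5 (SUM): sum[0..0]=3, sum[0..1]=7, sum[0..2]=7, sum[0..3]=2, sum[0..4]=-4, sum[0..5]=-9, sum[0..6]=-15 -> [3, 7, 7, 2, -4, -9, -15]
Stage 6 (DELAY): [0, 3, 7, 7, 2, -4, -9] = [0, 3, 7, 7, 2, -4, -9] -> [0, 3, 7, 7, 2, -4, -9]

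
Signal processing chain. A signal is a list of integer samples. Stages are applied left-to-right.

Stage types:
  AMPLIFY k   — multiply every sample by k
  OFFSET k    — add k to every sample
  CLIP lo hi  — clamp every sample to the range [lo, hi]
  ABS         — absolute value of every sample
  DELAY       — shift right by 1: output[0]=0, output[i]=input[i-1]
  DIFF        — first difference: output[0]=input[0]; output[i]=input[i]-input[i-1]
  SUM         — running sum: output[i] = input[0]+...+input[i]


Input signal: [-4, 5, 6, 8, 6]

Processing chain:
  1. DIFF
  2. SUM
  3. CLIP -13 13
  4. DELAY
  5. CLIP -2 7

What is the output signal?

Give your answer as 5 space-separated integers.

Answer: 0 -2 5 6 7

Derivation:
Input: [-4, 5, 6, 8, 6]
Stage 1 (DIFF): s[0]=-4, 5--4=9, 6-5=1, 8-6=2, 6-8=-2 -> [-4, 9, 1, 2, -2]
Stage 2 (SUM): sum[0..0]=-4, sum[0..1]=5, sum[0..2]=6, sum[0..3]=8, sum[0..4]=6 -> [-4, 5, 6, 8, 6]
Stage 3 (CLIP -13 13): clip(-4,-13,13)=-4, clip(5,-13,13)=5, clip(6,-13,13)=6, clip(8,-13,13)=8, clip(6,-13,13)=6 -> [-4, 5, 6, 8, 6]
Stage 4 (DELAY): [0, -4, 5, 6, 8] = [0, -4, 5, 6, 8] -> [0, -4, 5, 6, 8]
Stage 5 (CLIP -2 7): clip(0,-2,7)=0, clip(-4,-2,7)=-2, clip(5,-2,7)=5, clip(6,-2,7)=6, clip(8,-2,7)=7 -> [0, -2, 5, 6, 7]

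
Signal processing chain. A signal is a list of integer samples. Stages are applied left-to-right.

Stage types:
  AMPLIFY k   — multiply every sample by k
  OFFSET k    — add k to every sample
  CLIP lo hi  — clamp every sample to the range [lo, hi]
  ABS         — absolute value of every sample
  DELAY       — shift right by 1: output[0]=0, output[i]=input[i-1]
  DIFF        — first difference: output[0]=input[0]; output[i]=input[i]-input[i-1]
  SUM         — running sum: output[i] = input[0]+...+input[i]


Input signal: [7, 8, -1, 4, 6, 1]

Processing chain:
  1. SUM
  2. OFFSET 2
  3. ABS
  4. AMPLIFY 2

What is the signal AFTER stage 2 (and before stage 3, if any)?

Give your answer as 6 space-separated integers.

Answer: 9 17 16 20 26 27

Derivation:
Input: [7, 8, -1, 4, 6, 1]
Stage 1 (SUM): sum[0..0]=7, sum[0..1]=15, sum[0..2]=14, sum[0..3]=18, sum[0..4]=24, sum[0..5]=25 -> [7, 15, 14, 18, 24, 25]
Stage 2 (OFFSET 2): 7+2=9, 15+2=17, 14+2=16, 18+2=20, 24+2=26, 25+2=27 -> [9, 17, 16, 20, 26, 27]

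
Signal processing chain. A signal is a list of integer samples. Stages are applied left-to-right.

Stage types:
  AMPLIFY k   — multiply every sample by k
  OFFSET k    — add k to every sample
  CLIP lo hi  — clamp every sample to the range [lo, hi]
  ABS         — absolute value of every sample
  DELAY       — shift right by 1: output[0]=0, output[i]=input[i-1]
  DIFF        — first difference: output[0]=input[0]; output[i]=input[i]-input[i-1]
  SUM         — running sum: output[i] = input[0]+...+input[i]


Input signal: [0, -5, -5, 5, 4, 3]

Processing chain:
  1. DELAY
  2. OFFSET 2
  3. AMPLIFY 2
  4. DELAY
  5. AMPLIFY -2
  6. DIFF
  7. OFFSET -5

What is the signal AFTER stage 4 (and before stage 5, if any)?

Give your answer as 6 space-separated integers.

Input: [0, -5, -5, 5, 4, 3]
Stage 1 (DELAY): [0, 0, -5, -5, 5, 4] = [0, 0, -5, -5, 5, 4] -> [0, 0, -5, -5, 5, 4]
Stage 2 (OFFSET 2): 0+2=2, 0+2=2, -5+2=-3, -5+2=-3, 5+2=7, 4+2=6 -> [2, 2, -3, -3, 7, 6]
Stage 3 (AMPLIFY 2): 2*2=4, 2*2=4, -3*2=-6, -3*2=-6, 7*2=14, 6*2=12 -> [4, 4, -6, -6, 14, 12]
Stage 4 (DELAY): [0, 4, 4, -6, -6, 14] = [0, 4, 4, -6, -6, 14] -> [0, 4, 4, -6, -6, 14]

Answer: 0 4 4 -6 -6 14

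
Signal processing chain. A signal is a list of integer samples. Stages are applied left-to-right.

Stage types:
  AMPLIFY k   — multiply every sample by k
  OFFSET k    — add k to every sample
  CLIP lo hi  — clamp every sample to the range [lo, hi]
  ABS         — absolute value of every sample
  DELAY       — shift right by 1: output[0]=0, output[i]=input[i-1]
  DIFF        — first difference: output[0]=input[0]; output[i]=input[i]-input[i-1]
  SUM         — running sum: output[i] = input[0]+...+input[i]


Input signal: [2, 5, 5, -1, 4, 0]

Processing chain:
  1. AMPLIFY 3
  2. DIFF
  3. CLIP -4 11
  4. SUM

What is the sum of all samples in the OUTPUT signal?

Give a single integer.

Answer: 87

Derivation:
Input: [2, 5, 5, -1, 4, 0]
Stage 1 (AMPLIFY 3): 2*3=6, 5*3=15, 5*3=15, -1*3=-3, 4*3=12, 0*3=0 -> [6, 15, 15, -3, 12, 0]
Stage 2 (DIFF): s[0]=6, 15-6=9, 15-15=0, -3-15=-18, 12--3=15, 0-12=-12 -> [6, 9, 0, -18, 15, -12]
Stage 3 (CLIP -4 11): clip(6,-4,11)=6, clip(9,-4,11)=9, clip(0,-4,11)=0, clip(-18,-4,11)=-4, clip(15,-4,11)=11, clip(-12,-4,11)=-4 -> [6, 9, 0, -4, 11, -4]
Stage 4 (SUM): sum[0..0]=6, sum[0..1]=15, sum[0..2]=15, sum[0..3]=11, sum[0..4]=22, sum[0..5]=18 -> [6, 15, 15, 11, 22, 18]
Output sum: 87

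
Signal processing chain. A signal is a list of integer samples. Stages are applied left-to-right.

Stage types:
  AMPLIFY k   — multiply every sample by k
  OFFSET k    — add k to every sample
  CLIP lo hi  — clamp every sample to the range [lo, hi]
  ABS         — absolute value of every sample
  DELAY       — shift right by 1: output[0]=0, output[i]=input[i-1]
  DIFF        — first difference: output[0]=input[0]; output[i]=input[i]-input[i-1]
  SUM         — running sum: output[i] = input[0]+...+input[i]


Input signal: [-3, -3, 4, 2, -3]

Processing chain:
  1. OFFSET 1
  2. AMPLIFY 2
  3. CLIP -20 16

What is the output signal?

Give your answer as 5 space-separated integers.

Input: [-3, -3, 4, 2, -3]
Stage 1 (OFFSET 1): -3+1=-2, -3+1=-2, 4+1=5, 2+1=3, -3+1=-2 -> [-2, -2, 5, 3, -2]
Stage 2 (AMPLIFY 2): -2*2=-4, -2*2=-4, 5*2=10, 3*2=6, -2*2=-4 -> [-4, -4, 10, 6, -4]
Stage 3 (CLIP -20 16): clip(-4,-20,16)=-4, clip(-4,-20,16)=-4, clip(10,-20,16)=10, clip(6,-20,16)=6, clip(-4,-20,16)=-4 -> [-4, -4, 10, 6, -4]

Answer: -4 -4 10 6 -4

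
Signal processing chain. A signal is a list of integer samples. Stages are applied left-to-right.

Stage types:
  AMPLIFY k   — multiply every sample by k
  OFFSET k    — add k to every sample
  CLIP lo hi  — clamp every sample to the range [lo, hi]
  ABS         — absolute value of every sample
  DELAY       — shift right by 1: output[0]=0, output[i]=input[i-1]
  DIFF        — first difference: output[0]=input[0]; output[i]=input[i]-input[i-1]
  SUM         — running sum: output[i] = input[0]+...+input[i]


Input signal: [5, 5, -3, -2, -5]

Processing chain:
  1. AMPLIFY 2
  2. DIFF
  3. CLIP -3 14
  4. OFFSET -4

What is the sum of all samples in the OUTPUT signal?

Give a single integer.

Answer: -14

Derivation:
Input: [5, 5, -3, -2, -5]
Stage 1 (AMPLIFY 2): 5*2=10, 5*2=10, -3*2=-6, -2*2=-4, -5*2=-10 -> [10, 10, -6, -4, -10]
Stage 2 (DIFF): s[0]=10, 10-10=0, -6-10=-16, -4--6=2, -10--4=-6 -> [10, 0, -16, 2, -6]
Stage 3 (CLIP -3 14): clip(10,-3,14)=10, clip(0,-3,14)=0, clip(-16,-3,14)=-3, clip(2,-3,14)=2, clip(-6,-3,14)=-3 -> [10, 0, -3, 2, -3]
Stage 4 (OFFSET -4): 10+-4=6, 0+-4=-4, -3+-4=-7, 2+-4=-2, -3+-4=-7 -> [6, -4, -7, -2, -7]
Output sum: -14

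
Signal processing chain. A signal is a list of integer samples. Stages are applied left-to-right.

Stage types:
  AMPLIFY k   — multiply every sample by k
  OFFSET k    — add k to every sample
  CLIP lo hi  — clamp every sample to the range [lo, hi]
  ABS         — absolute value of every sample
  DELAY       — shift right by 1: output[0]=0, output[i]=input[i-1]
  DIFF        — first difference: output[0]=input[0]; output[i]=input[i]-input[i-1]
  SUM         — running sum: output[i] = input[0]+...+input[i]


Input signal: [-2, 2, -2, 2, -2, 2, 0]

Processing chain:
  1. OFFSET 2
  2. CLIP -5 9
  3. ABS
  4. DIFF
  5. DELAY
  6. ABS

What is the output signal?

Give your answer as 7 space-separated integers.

Input: [-2, 2, -2, 2, -2, 2, 0]
Stage 1 (OFFSET 2): -2+2=0, 2+2=4, -2+2=0, 2+2=4, -2+2=0, 2+2=4, 0+2=2 -> [0, 4, 0, 4, 0, 4, 2]
Stage 2 (CLIP -5 9): clip(0,-5,9)=0, clip(4,-5,9)=4, clip(0,-5,9)=0, clip(4,-5,9)=4, clip(0,-5,9)=0, clip(4,-5,9)=4, clip(2,-5,9)=2 -> [0, 4, 0, 4, 0, 4, 2]
Stage 3 (ABS): |0|=0, |4|=4, |0|=0, |4|=4, |0|=0, |4|=4, |2|=2 -> [0, 4, 0, 4, 0, 4, 2]
Stage 4 (DIFF): s[0]=0, 4-0=4, 0-4=-4, 4-0=4, 0-4=-4, 4-0=4, 2-4=-2 -> [0, 4, -4, 4, -4, 4, -2]
Stage 5 (DELAY): [0, 0, 4, -4, 4, -4, 4] = [0, 0, 4, -4, 4, -4, 4] -> [0, 0, 4, -4, 4, -4, 4]
Stage 6 (ABS): |0|=0, |0|=0, |4|=4, |-4|=4, |4|=4, |-4|=4, |4|=4 -> [0, 0, 4, 4, 4, 4, 4]

Answer: 0 0 4 4 4 4 4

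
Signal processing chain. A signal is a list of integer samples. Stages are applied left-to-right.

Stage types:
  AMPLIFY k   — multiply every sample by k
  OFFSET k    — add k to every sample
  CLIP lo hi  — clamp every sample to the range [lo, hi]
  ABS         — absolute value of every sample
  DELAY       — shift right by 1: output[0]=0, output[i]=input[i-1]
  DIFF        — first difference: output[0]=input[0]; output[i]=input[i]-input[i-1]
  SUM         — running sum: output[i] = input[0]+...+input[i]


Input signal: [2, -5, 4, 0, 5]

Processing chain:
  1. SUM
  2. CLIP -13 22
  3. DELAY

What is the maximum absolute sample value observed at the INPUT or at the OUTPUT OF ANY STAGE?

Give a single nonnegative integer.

Input: [2, -5, 4, 0, 5] (max |s|=5)
Stage 1 (SUM): sum[0..0]=2, sum[0..1]=-3, sum[0..2]=1, sum[0..3]=1, sum[0..4]=6 -> [2, -3, 1, 1, 6] (max |s|=6)
Stage 2 (CLIP -13 22): clip(2,-13,22)=2, clip(-3,-13,22)=-3, clip(1,-13,22)=1, clip(1,-13,22)=1, clip(6,-13,22)=6 -> [2, -3, 1, 1, 6] (max |s|=6)
Stage 3 (DELAY): [0, 2, -3, 1, 1] = [0, 2, -3, 1, 1] -> [0, 2, -3, 1, 1] (max |s|=3)
Overall max amplitude: 6

Answer: 6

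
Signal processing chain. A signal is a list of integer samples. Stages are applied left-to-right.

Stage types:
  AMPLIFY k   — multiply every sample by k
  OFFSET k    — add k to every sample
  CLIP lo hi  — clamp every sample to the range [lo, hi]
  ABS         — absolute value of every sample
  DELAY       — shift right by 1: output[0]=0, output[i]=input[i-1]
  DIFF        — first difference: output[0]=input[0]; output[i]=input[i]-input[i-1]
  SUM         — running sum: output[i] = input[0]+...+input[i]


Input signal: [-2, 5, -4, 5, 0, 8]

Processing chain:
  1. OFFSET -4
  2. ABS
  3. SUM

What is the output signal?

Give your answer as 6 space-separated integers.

Input: [-2, 5, -4, 5, 0, 8]
Stage 1 (OFFSET -4): -2+-4=-6, 5+-4=1, -4+-4=-8, 5+-4=1, 0+-4=-4, 8+-4=4 -> [-6, 1, -8, 1, -4, 4]
Stage 2 (ABS): |-6|=6, |1|=1, |-8|=8, |1|=1, |-4|=4, |4|=4 -> [6, 1, 8, 1, 4, 4]
Stage 3 (SUM): sum[0..0]=6, sum[0..1]=7, sum[0..2]=15, sum[0..3]=16, sum[0..4]=20, sum[0..5]=24 -> [6, 7, 15, 16, 20, 24]

Answer: 6 7 15 16 20 24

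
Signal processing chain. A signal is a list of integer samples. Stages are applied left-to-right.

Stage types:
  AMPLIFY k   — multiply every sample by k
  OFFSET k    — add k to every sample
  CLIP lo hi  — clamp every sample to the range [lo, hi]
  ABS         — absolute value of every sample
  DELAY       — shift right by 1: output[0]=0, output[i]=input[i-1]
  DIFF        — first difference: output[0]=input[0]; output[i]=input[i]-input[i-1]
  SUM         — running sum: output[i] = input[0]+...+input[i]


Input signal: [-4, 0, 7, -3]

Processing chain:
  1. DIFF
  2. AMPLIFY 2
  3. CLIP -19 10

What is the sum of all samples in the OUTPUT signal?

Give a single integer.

Answer: -9

Derivation:
Input: [-4, 0, 7, -3]
Stage 1 (DIFF): s[0]=-4, 0--4=4, 7-0=7, -3-7=-10 -> [-4, 4, 7, -10]
Stage 2 (AMPLIFY 2): -4*2=-8, 4*2=8, 7*2=14, -10*2=-20 -> [-8, 8, 14, -20]
Stage 3 (CLIP -19 10): clip(-8,-19,10)=-8, clip(8,-19,10)=8, clip(14,-19,10)=10, clip(-20,-19,10)=-19 -> [-8, 8, 10, -19]
Output sum: -9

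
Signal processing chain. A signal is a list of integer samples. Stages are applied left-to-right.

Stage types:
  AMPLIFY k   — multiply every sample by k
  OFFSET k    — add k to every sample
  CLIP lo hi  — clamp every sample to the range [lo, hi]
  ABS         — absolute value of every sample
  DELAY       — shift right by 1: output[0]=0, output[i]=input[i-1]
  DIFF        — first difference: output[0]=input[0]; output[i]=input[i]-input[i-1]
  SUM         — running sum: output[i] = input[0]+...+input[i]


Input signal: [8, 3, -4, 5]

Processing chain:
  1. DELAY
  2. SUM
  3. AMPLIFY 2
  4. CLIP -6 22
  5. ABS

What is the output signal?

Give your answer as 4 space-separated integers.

Input: [8, 3, -4, 5]
Stage 1 (DELAY): [0, 8, 3, -4] = [0, 8, 3, -4] -> [0, 8, 3, -4]
Stage 2 (SUM): sum[0..0]=0, sum[0..1]=8, sum[0..2]=11, sum[0..3]=7 -> [0, 8, 11, 7]
Stage 3 (AMPLIFY 2): 0*2=0, 8*2=16, 11*2=22, 7*2=14 -> [0, 16, 22, 14]
Stage 4 (CLIP -6 22): clip(0,-6,22)=0, clip(16,-6,22)=16, clip(22,-6,22)=22, clip(14,-6,22)=14 -> [0, 16, 22, 14]
Stage 5 (ABS): |0|=0, |16|=16, |22|=22, |14|=14 -> [0, 16, 22, 14]

Answer: 0 16 22 14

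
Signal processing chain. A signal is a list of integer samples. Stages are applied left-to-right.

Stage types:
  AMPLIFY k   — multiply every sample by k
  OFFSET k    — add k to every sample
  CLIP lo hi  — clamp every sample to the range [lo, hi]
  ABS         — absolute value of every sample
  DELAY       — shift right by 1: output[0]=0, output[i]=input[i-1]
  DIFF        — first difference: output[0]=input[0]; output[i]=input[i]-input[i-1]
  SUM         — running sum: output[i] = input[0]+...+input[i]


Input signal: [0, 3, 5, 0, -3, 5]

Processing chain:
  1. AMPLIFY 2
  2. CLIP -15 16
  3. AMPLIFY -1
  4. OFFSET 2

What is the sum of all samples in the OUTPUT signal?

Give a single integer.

Input: [0, 3, 5, 0, -3, 5]
Stage 1 (AMPLIFY 2): 0*2=0, 3*2=6, 5*2=10, 0*2=0, -3*2=-6, 5*2=10 -> [0, 6, 10, 0, -6, 10]
Stage 2 (CLIP -15 16): clip(0,-15,16)=0, clip(6,-15,16)=6, clip(10,-15,16)=10, clip(0,-15,16)=0, clip(-6,-15,16)=-6, clip(10,-15,16)=10 -> [0, 6, 10, 0, -6, 10]
Stage 3 (AMPLIFY -1): 0*-1=0, 6*-1=-6, 10*-1=-10, 0*-1=0, -6*-1=6, 10*-1=-10 -> [0, -6, -10, 0, 6, -10]
Stage 4 (OFFSET 2): 0+2=2, -6+2=-4, -10+2=-8, 0+2=2, 6+2=8, -10+2=-8 -> [2, -4, -8, 2, 8, -8]
Output sum: -8

Answer: -8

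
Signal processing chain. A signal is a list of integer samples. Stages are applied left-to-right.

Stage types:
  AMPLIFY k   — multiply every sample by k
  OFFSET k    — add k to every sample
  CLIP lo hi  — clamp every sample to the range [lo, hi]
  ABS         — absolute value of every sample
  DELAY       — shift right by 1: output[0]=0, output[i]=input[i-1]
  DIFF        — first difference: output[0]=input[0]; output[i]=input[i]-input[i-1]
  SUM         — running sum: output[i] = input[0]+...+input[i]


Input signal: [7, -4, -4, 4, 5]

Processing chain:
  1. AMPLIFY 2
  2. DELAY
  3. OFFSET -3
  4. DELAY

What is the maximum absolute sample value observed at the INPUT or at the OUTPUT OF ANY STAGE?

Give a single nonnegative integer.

Input: [7, -4, -4, 4, 5] (max |s|=7)
Stage 1 (AMPLIFY 2): 7*2=14, -4*2=-8, -4*2=-8, 4*2=8, 5*2=10 -> [14, -8, -8, 8, 10] (max |s|=14)
Stage 2 (DELAY): [0, 14, -8, -8, 8] = [0, 14, -8, -8, 8] -> [0, 14, -8, -8, 8] (max |s|=14)
Stage 3 (OFFSET -3): 0+-3=-3, 14+-3=11, -8+-3=-11, -8+-3=-11, 8+-3=5 -> [-3, 11, -11, -11, 5] (max |s|=11)
Stage 4 (DELAY): [0, -3, 11, -11, -11] = [0, -3, 11, -11, -11] -> [0, -3, 11, -11, -11] (max |s|=11)
Overall max amplitude: 14

Answer: 14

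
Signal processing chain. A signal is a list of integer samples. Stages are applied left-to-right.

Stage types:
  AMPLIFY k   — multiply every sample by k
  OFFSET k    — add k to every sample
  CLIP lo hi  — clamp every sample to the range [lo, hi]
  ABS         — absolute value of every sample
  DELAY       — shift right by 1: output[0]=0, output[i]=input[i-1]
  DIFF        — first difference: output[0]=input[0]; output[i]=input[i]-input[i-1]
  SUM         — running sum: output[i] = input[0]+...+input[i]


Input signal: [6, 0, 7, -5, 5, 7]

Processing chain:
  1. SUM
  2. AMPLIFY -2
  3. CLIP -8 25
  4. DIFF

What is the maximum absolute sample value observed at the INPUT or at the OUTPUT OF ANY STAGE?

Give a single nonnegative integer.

Answer: 40

Derivation:
Input: [6, 0, 7, -5, 5, 7] (max |s|=7)
Stage 1 (SUM): sum[0..0]=6, sum[0..1]=6, sum[0..2]=13, sum[0..3]=8, sum[0..4]=13, sum[0..5]=20 -> [6, 6, 13, 8, 13, 20] (max |s|=20)
Stage 2 (AMPLIFY -2): 6*-2=-12, 6*-2=-12, 13*-2=-26, 8*-2=-16, 13*-2=-26, 20*-2=-40 -> [-12, -12, -26, -16, -26, -40] (max |s|=40)
Stage 3 (CLIP -8 25): clip(-12,-8,25)=-8, clip(-12,-8,25)=-8, clip(-26,-8,25)=-8, clip(-16,-8,25)=-8, clip(-26,-8,25)=-8, clip(-40,-8,25)=-8 -> [-8, -8, -8, -8, -8, -8] (max |s|=8)
Stage 4 (DIFF): s[0]=-8, -8--8=0, -8--8=0, -8--8=0, -8--8=0, -8--8=0 -> [-8, 0, 0, 0, 0, 0] (max |s|=8)
Overall max amplitude: 40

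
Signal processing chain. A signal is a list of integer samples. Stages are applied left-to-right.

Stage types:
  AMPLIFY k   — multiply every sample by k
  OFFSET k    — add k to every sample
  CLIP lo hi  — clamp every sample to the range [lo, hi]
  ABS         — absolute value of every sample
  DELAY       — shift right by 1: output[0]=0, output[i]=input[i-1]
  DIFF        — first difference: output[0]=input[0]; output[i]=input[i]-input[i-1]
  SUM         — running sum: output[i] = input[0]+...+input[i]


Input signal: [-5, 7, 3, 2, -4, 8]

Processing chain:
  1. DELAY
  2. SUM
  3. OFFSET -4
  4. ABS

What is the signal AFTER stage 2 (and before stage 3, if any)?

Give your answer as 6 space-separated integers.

Answer: 0 -5 2 5 7 3

Derivation:
Input: [-5, 7, 3, 2, -4, 8]
Stage 1 (DELAY): [0, -5, 7, 3, 2, -4] = [0, -5, 7, 3, 2, -4] -> [0, -5, 7, 3, 2, -4]
Stage 2 (SUM): sum[0..0]=0, sum[0..1]=-5, sum[0..2]=2, sum[0..3]=5, sum[0..4]=7, sum[0..5]=3 -> [0, -5, 2, 5, 7, 3]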